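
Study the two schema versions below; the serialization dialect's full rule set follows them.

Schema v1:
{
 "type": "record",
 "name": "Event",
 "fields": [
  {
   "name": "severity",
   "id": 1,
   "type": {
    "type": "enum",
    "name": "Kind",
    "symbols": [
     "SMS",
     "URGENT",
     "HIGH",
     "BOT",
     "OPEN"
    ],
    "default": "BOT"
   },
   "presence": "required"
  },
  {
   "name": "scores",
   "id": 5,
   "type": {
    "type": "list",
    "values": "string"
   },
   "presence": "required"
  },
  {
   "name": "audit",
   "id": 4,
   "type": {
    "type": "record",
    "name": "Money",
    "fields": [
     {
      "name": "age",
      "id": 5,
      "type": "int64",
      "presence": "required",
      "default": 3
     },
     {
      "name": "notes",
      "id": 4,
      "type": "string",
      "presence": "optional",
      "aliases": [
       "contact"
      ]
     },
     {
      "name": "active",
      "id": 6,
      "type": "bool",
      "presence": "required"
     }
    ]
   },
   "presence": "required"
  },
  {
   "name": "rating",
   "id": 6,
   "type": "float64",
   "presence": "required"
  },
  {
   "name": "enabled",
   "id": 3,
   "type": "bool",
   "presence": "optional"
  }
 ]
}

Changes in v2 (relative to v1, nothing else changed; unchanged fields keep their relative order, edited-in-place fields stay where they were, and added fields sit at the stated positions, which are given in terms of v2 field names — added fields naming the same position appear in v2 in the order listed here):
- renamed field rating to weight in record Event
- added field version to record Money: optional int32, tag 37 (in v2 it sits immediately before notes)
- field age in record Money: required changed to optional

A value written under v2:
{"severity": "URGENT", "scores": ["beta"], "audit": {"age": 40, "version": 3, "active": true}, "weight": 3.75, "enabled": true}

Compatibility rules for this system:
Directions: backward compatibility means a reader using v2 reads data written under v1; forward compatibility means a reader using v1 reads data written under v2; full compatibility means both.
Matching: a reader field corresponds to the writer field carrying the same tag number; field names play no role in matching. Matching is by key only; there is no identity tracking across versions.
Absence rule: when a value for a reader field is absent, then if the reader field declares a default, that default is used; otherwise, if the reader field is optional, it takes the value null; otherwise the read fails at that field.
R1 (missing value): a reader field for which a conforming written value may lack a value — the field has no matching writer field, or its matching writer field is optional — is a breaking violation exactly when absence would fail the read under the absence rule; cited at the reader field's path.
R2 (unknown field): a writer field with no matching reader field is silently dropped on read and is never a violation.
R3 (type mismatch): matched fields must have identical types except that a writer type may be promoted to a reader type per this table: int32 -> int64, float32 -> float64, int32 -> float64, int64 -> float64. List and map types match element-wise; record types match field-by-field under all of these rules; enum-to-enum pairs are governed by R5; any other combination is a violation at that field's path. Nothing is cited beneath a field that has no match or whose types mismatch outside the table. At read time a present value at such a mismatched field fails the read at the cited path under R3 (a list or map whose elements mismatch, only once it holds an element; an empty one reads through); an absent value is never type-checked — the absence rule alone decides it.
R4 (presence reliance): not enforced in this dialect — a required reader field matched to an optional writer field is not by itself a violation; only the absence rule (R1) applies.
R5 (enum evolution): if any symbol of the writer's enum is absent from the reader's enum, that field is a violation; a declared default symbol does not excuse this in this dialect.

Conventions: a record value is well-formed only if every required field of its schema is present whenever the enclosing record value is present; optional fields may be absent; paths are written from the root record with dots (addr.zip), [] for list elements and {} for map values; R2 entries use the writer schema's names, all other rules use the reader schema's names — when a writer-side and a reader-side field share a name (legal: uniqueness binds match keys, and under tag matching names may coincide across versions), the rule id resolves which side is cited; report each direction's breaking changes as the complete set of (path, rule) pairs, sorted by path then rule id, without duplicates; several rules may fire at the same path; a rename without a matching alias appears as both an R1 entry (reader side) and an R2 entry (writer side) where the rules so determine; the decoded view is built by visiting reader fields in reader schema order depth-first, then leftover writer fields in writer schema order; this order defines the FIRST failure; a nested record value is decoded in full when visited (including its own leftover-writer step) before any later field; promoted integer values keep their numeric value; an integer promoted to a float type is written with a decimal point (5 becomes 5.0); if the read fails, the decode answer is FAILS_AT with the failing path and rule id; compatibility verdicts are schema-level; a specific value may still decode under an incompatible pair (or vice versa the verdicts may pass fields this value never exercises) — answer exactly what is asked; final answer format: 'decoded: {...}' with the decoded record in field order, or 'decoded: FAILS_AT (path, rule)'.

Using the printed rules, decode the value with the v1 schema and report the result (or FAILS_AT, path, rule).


each type pair in Event: writer, then reader
decoding the Event value with the v1 reader:
  severity := "URGENT"
  scores := ["beta"]
  audit.age := 40
  audit.notes := null (absent, optional -> null)
  audit.active := true
  writer audit.version: unknown -> dropped
  rating := 3.75 (from writer weight)
  enabled := true
  => decoded: {"severity": "URGENT", "scores": ["beta"], "audit": {"age": 40, "notes": null, "active": true}, "rating": 3.75, "enabled": true}
diffs on Event not affecting the asked answer:
  renamed field rating to weight in record Event -> triggers nothing under the printed rules; the Event answer is the same either way
  added field version to record Money: optional int32, tag 37 (in v2 it sits immediately before notes) -> triggers nothing under the printed rules; the Event answer is the same either way
  field age in record Money: required changed to optional -> triggers nothing under the printed rules; the Event answer is the same either way

decoded: {"severity": "URGENT", "scores": ["beta"], "audit": {"age": 40, "notes": null, "active": true}, "rating": 3.75, "enabled": true}


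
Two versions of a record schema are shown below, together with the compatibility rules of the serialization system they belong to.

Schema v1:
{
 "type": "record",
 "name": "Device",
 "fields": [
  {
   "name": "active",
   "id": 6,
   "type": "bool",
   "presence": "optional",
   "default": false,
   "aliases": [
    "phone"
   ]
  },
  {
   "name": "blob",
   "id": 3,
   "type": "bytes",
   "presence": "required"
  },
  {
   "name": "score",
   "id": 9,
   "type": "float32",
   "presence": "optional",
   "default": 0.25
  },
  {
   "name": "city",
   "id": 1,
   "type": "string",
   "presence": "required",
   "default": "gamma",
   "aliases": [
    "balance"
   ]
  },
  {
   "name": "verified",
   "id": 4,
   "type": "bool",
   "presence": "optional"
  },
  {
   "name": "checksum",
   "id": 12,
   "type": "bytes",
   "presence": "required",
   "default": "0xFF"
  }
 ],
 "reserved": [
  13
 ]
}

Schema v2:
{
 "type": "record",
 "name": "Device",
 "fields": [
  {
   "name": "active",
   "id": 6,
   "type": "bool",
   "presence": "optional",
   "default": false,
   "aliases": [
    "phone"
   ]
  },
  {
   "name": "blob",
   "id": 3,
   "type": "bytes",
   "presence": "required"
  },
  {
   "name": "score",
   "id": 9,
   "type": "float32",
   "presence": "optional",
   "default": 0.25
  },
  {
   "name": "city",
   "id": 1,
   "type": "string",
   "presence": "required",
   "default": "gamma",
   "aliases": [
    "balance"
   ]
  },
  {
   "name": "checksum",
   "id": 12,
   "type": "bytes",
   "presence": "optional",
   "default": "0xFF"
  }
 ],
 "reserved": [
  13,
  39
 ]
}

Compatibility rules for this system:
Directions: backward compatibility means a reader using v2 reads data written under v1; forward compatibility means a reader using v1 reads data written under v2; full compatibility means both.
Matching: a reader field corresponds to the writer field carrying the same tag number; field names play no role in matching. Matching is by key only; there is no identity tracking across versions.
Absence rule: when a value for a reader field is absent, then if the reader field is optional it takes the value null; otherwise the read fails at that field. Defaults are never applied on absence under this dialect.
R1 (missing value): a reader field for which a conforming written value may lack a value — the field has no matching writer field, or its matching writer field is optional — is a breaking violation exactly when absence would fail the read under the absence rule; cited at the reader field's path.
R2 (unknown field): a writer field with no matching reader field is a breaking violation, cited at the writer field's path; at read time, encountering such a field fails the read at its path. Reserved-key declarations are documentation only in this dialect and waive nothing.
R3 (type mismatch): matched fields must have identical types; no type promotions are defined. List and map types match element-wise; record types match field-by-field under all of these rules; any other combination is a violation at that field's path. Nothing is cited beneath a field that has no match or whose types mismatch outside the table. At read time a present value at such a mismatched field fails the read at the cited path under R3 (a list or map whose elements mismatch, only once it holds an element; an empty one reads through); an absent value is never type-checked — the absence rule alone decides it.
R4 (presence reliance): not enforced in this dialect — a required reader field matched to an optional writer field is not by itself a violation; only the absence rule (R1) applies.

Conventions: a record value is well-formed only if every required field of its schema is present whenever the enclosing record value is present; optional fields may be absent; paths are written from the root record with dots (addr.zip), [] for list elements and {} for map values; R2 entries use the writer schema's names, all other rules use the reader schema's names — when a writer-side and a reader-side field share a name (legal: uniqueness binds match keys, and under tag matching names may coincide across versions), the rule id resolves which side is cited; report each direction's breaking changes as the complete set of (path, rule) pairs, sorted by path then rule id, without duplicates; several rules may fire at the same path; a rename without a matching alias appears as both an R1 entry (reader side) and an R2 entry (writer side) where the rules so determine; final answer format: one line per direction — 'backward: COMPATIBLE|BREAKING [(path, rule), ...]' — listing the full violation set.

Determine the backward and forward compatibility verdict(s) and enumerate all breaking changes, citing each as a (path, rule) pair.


in Device below, arrows point writer -> reader
backward for Device (reader v2, writer v1):
  active: bool -> bool, writer optional; from active
  blob: bytes -> bytes, writer required; from blob
  score: float32 -> float32, writer optional; from score
  city: string -> string, writer required; from city
  checksum: bytes -> bytes, writer required; from checksum
  leftover writer field: verified
  R2 fires at verified
  => backward verdict for Device: BREAKING, 1 violation(s)
forward for Device (reader v1, writer v2):
  active: bool -> bool, writer optional; from active
  blob: bytes -> bytes, writer required; from blob
  score: float32 -> float32, writer optional; from score
  city: string -> string, writer required; from city
  verified has no writer counterpart
  checksum: bytes -> bytes, writer optional; from checksum
  R1 fires at checksum
  => forward verdict for Device: BREAKING, 1 violation(s)

backward: BREAKING [(verified, R2)]; forward: BREAKING [(checksum, R1)]


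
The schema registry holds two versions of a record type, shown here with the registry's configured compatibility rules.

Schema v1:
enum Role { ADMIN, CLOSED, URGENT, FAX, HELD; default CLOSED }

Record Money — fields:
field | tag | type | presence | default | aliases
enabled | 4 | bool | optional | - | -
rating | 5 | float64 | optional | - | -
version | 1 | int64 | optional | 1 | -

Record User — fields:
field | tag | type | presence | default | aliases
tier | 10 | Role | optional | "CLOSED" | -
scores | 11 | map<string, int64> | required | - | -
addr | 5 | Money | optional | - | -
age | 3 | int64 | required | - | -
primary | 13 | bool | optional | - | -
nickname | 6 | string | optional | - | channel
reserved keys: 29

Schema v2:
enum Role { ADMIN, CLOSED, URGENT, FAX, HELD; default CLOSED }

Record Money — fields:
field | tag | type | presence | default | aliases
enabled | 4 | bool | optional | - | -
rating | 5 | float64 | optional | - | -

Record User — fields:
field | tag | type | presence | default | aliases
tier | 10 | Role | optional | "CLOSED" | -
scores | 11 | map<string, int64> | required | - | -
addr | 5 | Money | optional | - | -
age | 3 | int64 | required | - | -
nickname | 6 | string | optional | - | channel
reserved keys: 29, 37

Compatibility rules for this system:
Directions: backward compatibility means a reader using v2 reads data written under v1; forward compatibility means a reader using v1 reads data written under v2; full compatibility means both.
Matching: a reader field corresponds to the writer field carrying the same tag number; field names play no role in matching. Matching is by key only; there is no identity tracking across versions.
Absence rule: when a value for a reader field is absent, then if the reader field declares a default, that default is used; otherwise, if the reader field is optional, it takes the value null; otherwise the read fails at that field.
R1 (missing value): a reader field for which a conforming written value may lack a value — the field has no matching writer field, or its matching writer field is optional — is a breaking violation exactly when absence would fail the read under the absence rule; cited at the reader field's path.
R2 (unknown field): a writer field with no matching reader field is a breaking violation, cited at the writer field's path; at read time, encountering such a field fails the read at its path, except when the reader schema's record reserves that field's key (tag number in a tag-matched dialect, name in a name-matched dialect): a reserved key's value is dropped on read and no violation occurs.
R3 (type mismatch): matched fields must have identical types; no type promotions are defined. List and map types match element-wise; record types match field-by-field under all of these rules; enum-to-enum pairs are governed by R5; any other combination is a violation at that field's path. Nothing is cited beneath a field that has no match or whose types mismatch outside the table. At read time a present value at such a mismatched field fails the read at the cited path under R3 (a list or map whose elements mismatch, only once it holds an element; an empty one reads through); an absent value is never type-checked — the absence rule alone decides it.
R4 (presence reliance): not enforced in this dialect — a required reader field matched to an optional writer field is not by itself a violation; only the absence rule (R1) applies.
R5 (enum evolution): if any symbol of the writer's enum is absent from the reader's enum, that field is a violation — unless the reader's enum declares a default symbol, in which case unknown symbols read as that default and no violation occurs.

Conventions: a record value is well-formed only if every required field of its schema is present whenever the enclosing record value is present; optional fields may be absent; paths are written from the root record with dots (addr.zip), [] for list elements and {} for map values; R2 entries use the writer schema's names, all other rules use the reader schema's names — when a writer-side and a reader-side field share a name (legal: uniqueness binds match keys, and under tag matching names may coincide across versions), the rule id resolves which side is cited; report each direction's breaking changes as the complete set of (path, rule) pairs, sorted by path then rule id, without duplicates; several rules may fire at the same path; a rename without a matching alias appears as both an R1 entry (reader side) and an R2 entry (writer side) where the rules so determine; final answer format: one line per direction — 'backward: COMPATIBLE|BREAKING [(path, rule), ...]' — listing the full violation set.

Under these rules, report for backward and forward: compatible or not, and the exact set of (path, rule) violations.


in User below, arrows point writer -> reader
backward pass over User, reader schema v2, writer schema v1:
  tier: Role -> Role, writer optional; from tier
  scores: map<string, int64> -> map<string, int64>, writer required; from scores
  addr: Money -> Money, writer optional; from addr
  age: int64 -> int64, writer required; from age
  nickname: string -> string, writer optional; from nickname
  leftover writer field: primary
  addr.enabled: bool -> bool, writer optional; from addr.enabled
  addr.rating: float64 -> float64, writer optional; from addr.rating
  leftover writer field: addr.version
  breaking: (addr.version, R2)
  breaking: (primary, R2)
  => 2 violation(s): backward is BREAKING for User
forward pass over User, reader schema v1, writer schema v2:
  tier: Role -> Role, writer optional; from tier
  scores: map<string, int64> -> map<string, int64>, writer required; from scores
  addr: Money -> Money, writer optional; from addr
  age: int64 -> int64, writer required; from age
  primary: no writer match
  nickname: string -> string, writer optional; from nickname
  addr.enabled: bool -> bool, writer optional; from addr.enabled
  addr.rating: float64 -> float64, writer optional; from addr.rating
  addr.version: no writer match
  => no violations; forward on User: COMPATIBLE

backward: BREAKING [(addr.version, R2), (primary, R2)]; forward: COMPATIBLE []


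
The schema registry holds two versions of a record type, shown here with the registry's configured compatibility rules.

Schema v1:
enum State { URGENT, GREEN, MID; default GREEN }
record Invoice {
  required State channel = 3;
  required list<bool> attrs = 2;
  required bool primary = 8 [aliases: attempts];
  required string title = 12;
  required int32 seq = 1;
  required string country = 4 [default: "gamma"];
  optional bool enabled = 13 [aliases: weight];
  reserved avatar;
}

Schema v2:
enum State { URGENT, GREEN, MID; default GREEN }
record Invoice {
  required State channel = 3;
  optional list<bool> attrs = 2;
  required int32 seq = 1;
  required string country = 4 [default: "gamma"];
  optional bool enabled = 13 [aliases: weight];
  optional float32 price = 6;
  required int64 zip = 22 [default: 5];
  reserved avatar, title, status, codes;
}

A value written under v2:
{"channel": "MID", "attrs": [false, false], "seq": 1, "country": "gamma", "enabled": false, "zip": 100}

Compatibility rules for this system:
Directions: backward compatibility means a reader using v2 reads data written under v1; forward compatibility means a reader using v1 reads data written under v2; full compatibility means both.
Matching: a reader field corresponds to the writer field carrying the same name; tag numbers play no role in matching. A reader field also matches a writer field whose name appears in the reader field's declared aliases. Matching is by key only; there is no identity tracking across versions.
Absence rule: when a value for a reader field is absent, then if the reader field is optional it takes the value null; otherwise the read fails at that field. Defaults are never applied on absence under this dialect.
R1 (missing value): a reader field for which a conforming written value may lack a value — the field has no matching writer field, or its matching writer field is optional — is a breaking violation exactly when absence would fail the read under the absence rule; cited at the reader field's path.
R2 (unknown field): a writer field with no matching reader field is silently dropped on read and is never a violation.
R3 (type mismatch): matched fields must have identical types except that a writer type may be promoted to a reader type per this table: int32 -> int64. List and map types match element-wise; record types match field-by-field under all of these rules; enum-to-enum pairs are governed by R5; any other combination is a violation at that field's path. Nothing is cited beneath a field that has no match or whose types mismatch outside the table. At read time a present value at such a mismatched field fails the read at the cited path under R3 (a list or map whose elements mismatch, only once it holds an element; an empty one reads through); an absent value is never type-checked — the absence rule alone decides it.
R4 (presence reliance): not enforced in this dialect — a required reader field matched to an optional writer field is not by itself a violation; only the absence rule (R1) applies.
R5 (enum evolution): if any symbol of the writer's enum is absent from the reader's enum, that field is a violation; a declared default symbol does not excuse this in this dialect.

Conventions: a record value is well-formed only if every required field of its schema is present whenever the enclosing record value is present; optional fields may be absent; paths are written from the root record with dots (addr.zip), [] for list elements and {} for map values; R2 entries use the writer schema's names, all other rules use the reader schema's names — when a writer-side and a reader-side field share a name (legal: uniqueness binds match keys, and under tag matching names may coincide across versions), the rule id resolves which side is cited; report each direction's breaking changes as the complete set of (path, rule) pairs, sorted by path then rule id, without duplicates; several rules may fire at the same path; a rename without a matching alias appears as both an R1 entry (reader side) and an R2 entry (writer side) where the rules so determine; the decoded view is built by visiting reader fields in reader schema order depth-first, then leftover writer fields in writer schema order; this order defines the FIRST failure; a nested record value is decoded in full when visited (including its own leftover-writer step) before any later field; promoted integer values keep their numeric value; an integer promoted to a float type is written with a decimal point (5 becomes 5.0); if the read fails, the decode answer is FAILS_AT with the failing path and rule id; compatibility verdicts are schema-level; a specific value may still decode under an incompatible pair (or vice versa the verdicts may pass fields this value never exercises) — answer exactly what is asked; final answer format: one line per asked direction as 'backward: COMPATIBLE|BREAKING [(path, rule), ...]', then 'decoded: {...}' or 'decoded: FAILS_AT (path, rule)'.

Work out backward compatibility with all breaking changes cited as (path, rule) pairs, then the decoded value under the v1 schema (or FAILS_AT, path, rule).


arrows below run writer -> reader for Invoice
backward on Invoice — v2 reading data written by v1:
  channel: paired with writer channel (State -> State; writer required)
  attrs: paired with writer attrs (list<bool> -> list<bool>; writer required)
  seq: paired with writer seq (int32 -> int32; writer required)
  country: paired with writer country (string -> string; writer required)
  enabled: paired with writer enabled (bool -> bool; writer optional)
  price: no writer-side match
  zip: no writer-side match
  primary (writer side), unknown to reader
  title (writer side), unknown to reader
  rule R1 violated at zip
  => backward: BREAKING (1)
migrating the Invoice value to v1:
  channel := "MID"
  attrs := [false, false]
  read fails at primary under R1 (no fill)
  => FAILS_AT (primary, R1)
the other Invoice changes do not affect what is asked:
  added field price to record Invoice: optional float32, tag 6 (in v2 it sits last) -> triggers nothing under Invoice's printed rules — same verdict
  field attrs in record Invoice: required changed to optional -> matters only for Invoice's forward compatibility — outside the asked direction
  removed field title from record Invoice (its key "title" joins the reserved list) -> matters only for Invoice's forward compatibility — outside the asked direction

backward: BREAKING [(zip, R1)]; decoded: FAILS_AT (primary, R1)


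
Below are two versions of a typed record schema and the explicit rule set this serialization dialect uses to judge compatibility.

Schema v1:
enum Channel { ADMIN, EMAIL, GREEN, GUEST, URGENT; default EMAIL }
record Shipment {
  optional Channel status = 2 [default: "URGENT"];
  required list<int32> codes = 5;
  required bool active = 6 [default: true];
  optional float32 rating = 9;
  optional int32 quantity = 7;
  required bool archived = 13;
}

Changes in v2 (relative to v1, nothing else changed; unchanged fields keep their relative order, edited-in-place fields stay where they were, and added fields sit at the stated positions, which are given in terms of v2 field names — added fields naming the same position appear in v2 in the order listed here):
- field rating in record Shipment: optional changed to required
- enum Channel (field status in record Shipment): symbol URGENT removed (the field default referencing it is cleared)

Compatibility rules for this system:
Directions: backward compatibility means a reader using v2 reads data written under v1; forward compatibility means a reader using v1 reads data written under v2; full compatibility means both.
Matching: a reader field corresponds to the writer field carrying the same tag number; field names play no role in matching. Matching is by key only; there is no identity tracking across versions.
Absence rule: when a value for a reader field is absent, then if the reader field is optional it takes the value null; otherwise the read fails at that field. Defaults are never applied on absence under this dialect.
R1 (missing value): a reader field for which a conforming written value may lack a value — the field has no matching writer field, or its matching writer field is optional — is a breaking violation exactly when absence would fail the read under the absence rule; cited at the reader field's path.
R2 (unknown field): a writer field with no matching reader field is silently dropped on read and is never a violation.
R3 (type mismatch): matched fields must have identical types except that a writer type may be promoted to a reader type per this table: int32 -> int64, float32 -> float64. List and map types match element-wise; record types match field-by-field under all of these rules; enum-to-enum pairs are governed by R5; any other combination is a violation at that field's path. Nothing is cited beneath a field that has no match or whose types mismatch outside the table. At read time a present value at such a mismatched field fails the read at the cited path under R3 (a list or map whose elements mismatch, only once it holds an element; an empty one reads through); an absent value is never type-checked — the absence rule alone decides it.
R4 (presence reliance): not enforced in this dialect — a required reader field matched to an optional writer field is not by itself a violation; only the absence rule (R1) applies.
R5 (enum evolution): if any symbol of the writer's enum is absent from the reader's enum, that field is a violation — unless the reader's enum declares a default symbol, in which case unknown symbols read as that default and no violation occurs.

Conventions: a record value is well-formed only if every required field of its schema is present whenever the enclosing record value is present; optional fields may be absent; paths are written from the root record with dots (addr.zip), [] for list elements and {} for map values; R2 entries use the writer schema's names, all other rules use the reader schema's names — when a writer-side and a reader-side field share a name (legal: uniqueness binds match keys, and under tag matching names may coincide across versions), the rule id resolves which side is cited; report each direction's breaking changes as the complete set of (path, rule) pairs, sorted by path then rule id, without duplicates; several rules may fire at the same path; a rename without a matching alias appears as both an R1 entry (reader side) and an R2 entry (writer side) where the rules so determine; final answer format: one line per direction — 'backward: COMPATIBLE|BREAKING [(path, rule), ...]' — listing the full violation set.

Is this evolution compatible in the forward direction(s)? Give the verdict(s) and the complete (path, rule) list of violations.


forward: COMPATIBLE []

arrows below run writer -> reader for Shipment
forward analysis of Shipment with v1 as reader and v2 as writer:
  writer optional, Channel -> Channel: reader status maps from writer status
  writer required, list<int32> -> list<int32>: reader codes maps from writer codes
  writer required, bool -> bool: reader active maps from writer active
  writer required, float32 -> float32: reader rating maps from writer rating
  writer optional, int32 -> int32: reader quantity maps from writer quantity
  writer required, bool -> bool: reader archived maps from writer archived
  nothing fires on Shipment: forward is COMPATIBLE
checking off the Shipment differences that do not matter here:
  field rating in record Shipment: optional changed to required -> matters only for Shipment's backward compatibility — outside the asked direction
  enum Channel (field status in record Shipment): symbol URGENT removed (the field default referencing it is cleared) -> triggers nothing under Shipment's printed rules — same verdict


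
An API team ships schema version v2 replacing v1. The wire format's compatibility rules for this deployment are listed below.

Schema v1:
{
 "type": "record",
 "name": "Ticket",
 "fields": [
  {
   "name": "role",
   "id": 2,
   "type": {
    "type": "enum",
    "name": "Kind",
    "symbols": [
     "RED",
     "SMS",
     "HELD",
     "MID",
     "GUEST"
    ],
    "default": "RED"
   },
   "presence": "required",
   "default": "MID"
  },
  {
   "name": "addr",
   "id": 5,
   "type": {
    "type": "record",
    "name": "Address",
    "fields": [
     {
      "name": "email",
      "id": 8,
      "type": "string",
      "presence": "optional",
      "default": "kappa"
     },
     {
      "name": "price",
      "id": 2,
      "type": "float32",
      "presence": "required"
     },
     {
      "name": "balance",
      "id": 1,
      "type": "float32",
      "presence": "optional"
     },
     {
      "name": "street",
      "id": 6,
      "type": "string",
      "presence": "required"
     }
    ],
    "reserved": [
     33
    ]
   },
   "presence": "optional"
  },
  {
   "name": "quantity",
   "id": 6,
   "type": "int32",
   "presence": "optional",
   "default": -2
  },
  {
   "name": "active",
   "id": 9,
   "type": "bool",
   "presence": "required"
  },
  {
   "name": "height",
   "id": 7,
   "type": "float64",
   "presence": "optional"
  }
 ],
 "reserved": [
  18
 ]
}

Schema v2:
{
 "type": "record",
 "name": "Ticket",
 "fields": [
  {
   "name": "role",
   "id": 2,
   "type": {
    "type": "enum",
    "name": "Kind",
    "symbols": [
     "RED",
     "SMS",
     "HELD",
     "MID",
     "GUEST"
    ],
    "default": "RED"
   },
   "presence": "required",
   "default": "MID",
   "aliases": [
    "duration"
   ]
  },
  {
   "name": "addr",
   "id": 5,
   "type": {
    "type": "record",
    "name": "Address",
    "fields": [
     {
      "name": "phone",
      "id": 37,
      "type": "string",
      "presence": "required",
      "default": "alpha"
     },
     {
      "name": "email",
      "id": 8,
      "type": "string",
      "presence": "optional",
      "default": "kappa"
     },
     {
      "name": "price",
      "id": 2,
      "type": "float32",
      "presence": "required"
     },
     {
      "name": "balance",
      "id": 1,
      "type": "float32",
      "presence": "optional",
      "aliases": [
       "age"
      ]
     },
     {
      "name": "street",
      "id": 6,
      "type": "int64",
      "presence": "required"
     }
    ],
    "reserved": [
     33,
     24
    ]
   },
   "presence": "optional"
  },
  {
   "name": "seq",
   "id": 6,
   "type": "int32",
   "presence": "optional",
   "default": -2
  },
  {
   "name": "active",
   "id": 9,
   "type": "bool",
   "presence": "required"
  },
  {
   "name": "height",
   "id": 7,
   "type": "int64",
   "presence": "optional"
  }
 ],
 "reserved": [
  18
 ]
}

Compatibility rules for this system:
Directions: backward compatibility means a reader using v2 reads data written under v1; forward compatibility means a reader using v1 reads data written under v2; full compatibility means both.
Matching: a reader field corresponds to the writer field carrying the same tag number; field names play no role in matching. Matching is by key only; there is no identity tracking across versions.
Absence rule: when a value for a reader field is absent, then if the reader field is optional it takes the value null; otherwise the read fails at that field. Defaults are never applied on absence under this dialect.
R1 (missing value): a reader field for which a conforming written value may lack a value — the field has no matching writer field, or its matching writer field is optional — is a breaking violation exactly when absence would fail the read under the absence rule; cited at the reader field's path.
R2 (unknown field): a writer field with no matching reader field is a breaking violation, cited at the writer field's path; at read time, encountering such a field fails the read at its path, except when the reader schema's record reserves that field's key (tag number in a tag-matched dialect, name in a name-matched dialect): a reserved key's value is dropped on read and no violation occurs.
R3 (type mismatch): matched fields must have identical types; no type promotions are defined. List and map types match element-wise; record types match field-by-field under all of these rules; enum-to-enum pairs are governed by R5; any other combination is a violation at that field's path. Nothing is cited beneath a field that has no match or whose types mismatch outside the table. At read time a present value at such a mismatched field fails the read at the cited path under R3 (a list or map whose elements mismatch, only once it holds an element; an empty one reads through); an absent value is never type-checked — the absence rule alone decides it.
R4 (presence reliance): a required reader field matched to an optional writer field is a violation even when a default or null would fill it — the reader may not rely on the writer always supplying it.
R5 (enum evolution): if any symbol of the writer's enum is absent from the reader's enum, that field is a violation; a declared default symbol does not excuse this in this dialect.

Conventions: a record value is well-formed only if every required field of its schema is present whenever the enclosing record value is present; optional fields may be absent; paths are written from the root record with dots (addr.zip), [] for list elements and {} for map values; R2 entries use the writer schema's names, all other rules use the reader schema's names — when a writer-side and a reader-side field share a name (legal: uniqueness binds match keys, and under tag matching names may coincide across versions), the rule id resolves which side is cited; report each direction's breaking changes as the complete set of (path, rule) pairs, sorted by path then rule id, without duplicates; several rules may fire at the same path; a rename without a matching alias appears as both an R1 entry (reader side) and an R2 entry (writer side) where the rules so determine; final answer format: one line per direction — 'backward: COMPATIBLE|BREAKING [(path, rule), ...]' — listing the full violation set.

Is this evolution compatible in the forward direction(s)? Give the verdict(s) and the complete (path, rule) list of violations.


forward: BREAKING [(addr.phone, R2), (addr.street, R3), (height, R3)]

the writer's type comes first in each Ticket pair
forward pass over Ticket, reader schema v1, writer schema v2:
  Kind -> Kind, writer required: role aligns to role
  Address -> Address, writer optional: addr aligns to addr
  int32 -> int32, writer optional: quantity aligns to seq
  bool -> bool, writer required: active aligns to active
  int64 -> float64, writer optional: height aligns to height
  string -> string, writer optional: addr.email aligns to addr.email
  float32 -> float32, writer required: addr.price aligns to addr.price
  float32 -> float32, writer optional: addr.balance aligns to addr.balance
  int64 -> string, writer required: addr.street aligns to addr.street
  writer addr.phone: unknown to reader
  R2 fires at addr.phone
  R3 fires at addr.street
  R3 fires at height
  => forward verdict for Ticket: BREAKING, 3 violation(s)
the rest of the Ticket diff is inert for this question:
  renamed field quantity to seq in record Ticket -> triggers nothing under Ticket's printed rules — same verdict


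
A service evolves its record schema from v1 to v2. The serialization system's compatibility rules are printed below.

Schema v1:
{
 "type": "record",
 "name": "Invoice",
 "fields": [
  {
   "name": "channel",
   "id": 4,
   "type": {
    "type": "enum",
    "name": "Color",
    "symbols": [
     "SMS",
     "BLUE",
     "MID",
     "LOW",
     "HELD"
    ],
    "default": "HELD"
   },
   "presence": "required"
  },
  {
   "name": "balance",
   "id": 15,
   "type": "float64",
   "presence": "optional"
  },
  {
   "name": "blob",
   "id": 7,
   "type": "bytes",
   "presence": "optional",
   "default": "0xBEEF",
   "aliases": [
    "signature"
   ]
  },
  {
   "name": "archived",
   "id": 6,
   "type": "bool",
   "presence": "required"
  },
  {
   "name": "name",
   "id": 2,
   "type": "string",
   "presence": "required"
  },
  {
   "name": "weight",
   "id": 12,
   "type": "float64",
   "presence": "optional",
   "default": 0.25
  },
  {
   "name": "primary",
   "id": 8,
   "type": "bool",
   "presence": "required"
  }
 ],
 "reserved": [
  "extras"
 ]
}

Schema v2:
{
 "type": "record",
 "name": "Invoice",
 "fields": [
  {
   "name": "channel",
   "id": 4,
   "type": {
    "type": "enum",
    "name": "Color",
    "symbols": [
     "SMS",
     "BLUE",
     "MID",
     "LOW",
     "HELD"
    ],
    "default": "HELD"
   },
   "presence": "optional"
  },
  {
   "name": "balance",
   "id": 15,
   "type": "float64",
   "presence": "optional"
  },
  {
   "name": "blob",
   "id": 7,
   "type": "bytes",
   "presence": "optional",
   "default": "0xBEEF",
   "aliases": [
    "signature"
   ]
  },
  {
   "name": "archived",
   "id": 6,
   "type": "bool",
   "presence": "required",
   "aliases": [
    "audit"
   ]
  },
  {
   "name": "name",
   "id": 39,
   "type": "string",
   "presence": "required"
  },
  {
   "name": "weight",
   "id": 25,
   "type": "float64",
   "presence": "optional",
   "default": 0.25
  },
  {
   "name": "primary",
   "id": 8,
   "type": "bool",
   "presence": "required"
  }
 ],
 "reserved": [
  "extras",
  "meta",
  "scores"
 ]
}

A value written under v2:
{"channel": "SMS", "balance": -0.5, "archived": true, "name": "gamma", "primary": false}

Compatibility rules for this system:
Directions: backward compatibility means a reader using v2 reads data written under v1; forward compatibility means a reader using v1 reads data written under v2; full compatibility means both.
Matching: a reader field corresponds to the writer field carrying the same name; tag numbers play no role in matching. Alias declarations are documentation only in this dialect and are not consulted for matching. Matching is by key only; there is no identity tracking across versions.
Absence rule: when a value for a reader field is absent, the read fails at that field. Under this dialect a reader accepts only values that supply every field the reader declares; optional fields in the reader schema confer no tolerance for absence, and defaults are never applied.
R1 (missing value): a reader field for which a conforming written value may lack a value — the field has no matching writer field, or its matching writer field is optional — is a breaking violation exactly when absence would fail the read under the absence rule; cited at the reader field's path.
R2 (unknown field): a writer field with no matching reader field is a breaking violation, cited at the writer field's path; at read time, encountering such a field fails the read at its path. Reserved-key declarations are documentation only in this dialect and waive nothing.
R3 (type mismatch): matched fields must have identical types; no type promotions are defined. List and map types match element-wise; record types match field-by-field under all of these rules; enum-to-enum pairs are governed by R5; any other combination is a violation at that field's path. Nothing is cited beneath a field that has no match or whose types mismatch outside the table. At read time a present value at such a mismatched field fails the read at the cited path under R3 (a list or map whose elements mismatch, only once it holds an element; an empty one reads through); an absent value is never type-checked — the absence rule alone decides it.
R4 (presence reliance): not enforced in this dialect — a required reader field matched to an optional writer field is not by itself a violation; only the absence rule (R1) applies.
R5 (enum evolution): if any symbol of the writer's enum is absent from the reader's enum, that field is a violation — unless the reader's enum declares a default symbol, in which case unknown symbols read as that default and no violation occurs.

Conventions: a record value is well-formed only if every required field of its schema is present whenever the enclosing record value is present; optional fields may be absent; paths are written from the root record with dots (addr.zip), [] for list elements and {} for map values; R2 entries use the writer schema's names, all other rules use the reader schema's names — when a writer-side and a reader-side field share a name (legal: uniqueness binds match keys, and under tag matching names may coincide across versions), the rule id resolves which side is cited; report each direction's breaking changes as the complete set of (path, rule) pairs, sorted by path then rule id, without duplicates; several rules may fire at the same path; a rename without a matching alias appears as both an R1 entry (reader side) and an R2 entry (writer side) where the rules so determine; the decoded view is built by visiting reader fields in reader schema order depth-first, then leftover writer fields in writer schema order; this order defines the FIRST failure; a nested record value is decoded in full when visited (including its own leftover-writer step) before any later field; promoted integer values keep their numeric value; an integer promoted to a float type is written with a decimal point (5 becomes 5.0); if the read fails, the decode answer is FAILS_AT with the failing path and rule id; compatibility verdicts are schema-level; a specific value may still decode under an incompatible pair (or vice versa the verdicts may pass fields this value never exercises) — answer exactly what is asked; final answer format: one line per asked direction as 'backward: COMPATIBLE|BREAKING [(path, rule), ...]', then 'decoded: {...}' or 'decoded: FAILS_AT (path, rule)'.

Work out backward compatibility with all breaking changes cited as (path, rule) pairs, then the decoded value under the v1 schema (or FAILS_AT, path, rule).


each type pair in Invoice: writer, then reader
checking backward for Invoice: reader v2 against writer v1:
  channel <- channel (Color -> Color, writer required)
  balance <- balance (float64 -> float64, writer optional)
  blob <- blob (bytes -> bytes, writer optional)
  archived <- archived (bool -> bool, writer required)
  name <- name (string -> string, writer required)
  weight <- weight (float64 -> float64, writer optional)
  primary <- primary (bool -> bool, writer required)
  violation R1 at balance
  violation R1 at blob
  violation R1 at weight
  => backward verdict for Invoice: BREAKING, 3 violation(s)
decoding the Invoice value with the v1 reader:
  channel := "SMS"
  balance := -0.5
  read fails at blob under R1 (no fill)
  => FAILS_AT (blob, R1)
the other Invoice changes do not affect what is asked:
  field channel in record Invoice: required changed to optional -> its effect on Invoice is confined to the forward direction, not asked
  field name in record Invoice: tag 2 changed to 39 -> triggers nothing under Invoice's printed rules — same verdict
  field weight in record Invoice: tag 12 changed to 25 -> triggers nothing under Invoice's printed rules — same verdict

backward: BREAKING [(balance, R1), (blob, R1), (weight, R1)]; decoded: FAILS_AT (blob, R1)
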